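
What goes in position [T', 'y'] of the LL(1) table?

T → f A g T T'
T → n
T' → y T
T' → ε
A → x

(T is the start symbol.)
T' → y T, T' → ε

To find M[T', 'y'], we find productions for T' where 'y' is in the predict set (PREDICT(N → α) = (FIRST(α) \ {ε}) ∪ (FOLLOW(N) if α ⇒* ε)).

Relevant sets:
  FOLLOW(T') = { $, 'y' }

T' → y T: PREDICT = { 'y' }
  'y' is in predict set, so this production goes in M[T', 'y']
T' → ε: PREDICT = { $, 'y' }
  'y' is in predict set, so this production goes in M[T', 'y']

M[T', 'y'] = T' → y T, T' → ε  (a multiply-defined cell — the grammar is not LL(1))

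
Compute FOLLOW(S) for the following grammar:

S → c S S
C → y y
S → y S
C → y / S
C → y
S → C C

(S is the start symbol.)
{ $, 'c', 'y' }

To compute FOLLOW(S), find every occurrence of S on a right-hand side N → α S β: add FIRST(β) \ {ε}, and if β is empty or nullable also add FOLLOW(N). Iterate to a fixed point.

S is the start symbol, so $ ∈ FOLLOW(S).
In S → c S S: S is followed by S, add FIRST(S) \ {ε} = { 'c', 'y' }
In S → c S S: S is at the end; this adds FOLLOW(S) to itself — nothing new
In S → y S: S is at the end; this adds FOLLOW(S) to itself — nothing new
In C → y / S: S is at the end, add FOLLOW(C)

The FOLLOW sets referred to above (computed the same way, to a fixed point):
  FOLLOW(C) = { $, 'c', 'y' }

Taking the union: FOLLOW(S) = { $, 'c', 'y' }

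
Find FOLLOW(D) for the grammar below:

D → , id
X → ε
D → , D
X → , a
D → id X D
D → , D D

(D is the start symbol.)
D is the start symbol, so $ ∈ FOLLOW(D).
In D → , D: D is at the end; this adds FOLLOW(D) to itself — nothing new
In D → id X D: D is at the end; this adds FOLLOW(D) to itself — nothing new
In D → , D D: D is followed by D, add FIRST(D) \ {ε} = { ',', 'id' }
In D → , D D: D is at the end; this adds FOLLOW(D) to itself — nothing new

Taking the union: FOLLOW(D) = { $, ',', 'id' }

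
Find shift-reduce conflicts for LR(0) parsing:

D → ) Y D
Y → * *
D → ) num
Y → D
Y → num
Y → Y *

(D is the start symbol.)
A shift-reduce conflict occurs when an LR(0) state has both:
  - a complete (reduce) item [A → α .] (dot at the end), and
  - a shift item [B → β . c γ] (dot before a terminal).

Augment with D' → D and build the canonical LR(0) collection (I0 = CLOSURE({[D' → . D]}), then GOTO on every symbol after a dot until no new states appear). It has 10 states:
  I0: { [D → . ) Y D], [D → . ) num], [D' → . D] }  — shift
  I1: { [D → ) . Y D], [D → ) . num], [D → . ) Y D], [D → . ) num], [Y → . * *], [Y → . D], [Y → . Y *], [Y → . num] }  — shift
  I2: { [D' → D .] }  — accept
  I3: { [Y → * . *] }  — shift
  I4: { [Y → D .] }  — reduce
  I5: { [D → ) Y . D], [D → . ) Y D], [D → . ) num], [Y → Y . *] }  — shift
  I6: { [D → ) num .], [Y → num .] }  — 2 reduces
  I7: { [Y → Y * .] }  — reduce
  I8: { [D → ) Y D .] }  — reduce
  I9: { [Y → * * .] }  — reduce

No state contains both a complete item and a shift item.

Answer: No shift-reduce conflicts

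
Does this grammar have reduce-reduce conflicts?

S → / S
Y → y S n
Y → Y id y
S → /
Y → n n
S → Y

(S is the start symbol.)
No reduce-reduce conflicts

A reduce-reduce conflict occurs when an LR(0) state has two complete items [A → α .] and [B → β .] — both call for a reduction, and with no lookahead the parser cannot choose between them.

Augment with S' → S and build the canonical LR(0) collection (I0 = CLOSURE({[S' → . S]}), then GOTO on every symbol after a dot until no new states appear). It has 12 states:
  I0: { [S → . / S], [S → . /], [S → . Y], [S' → . S], [Y → . Y id y], [Y → . n n], [Y → . y S n] }  — shift
  I1: { [S → . / S], [S → . /], [S → . Y], [S → / . S], [S → / .], [Y → . Y id y], [Y → . n n], [Y → . y S n] }  — shift, reduce
  I2: { [S' → S .] }  — accept
  I3: { [S → Y .], [Y → Y . id y] }  — shift, reduce
  I4: { [Y → n . n] }  — shift
  I5: { [S → . / S], [S → . /], [S → . Y], [Y → . Y id y], [Y → . n n], [Y → . y S n], [Y → y . S n] }  — shift
  I6: { [Y → y S . n] }  — shift
  I7: { [Y → y S n .] }  — reduce
  I8: { [Y → n n .] }  — reduce
  I9: { [Y → Y id . y] }  — shift
  I10: { [Y → Y id y .] }  — reduce
  I11: { [S → / S .] }  — reduce

No state contains more than one complete item.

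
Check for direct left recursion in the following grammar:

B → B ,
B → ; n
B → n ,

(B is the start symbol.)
Yes, B is left-recursive

Direct left recursion occurs when N → N α for some non-terminal N (the right-hand side begins with the left-hand side itself).

B → B ,: LEFT RECURSIVE (starts with B)
B → ; n: starts with ';'
B → n ,: starts with n

The grammar has direct left recursion on: B.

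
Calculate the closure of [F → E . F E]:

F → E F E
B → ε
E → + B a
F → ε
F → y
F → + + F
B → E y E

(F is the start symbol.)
Start with: [F → E . F E]
  [F → E . F E] has the dot before F: add [F → . E F E], [F → .], [F → . y], [F → . + + F]
  [F → . E F E] has the dot before E: add [E → . + B a]
No further items can be added.

CLOSURE = { [E → . + B a], [F → . + + F], [F → . E F E], [F → . y], [F → .], [F → E . F E] }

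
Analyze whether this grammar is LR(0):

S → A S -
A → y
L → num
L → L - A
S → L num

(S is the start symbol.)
Yes, the grammar is LR(0)

A grammar is LR(0) if no state in the canonical LR(0) collection has:
  - both a shift item (dot before a terminal) and a complete item (shift-reduce conflict), or
  - two or more complete items (reduce-reduce conflict; the accept item [S' → S .] counts as a complete item here).

Augment with S' → S and build the canonical LR(0) collection (I0 = CLOSURE({[S' → . S]}), then GOTO on every symbol after a dot until no new states appear). It has 11 states:
  I0: { [A → . y], [L → . L - A], [L → . num], [S → . A S -], [S → . L num], [S' → . S] }  — shift
  I1: { [A → . y], [L → . L - A], [L → . num], [S → . A S -], [S → . L num], [S → A . S -] }  — shift
  I2: { [L → L . - A], [S → L . num] }  — shift
  I3: { [S' → S .] }  — accept
  I4: { [L → num .] }  — reduce
  I5: { [A → y .] }  — reduce
  I6: { [A → . y], [L → L - . A] }  — shift
  I7: { [S → L num .] }  — reduce
  I8: { [L → L - A .] }  — reduce
  I9: { [S → A S . -] }  — shift
  I10: { [S → A S - .] }  — reduce

Every state is either a pure shift/goto state or contains exactly one complete item and nothing to shift — no conflicts. The grammar is LR(0).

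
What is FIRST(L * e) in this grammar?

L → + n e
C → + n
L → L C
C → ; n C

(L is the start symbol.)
{ '+' }

FIRST sets of the non-terminals involved (from the grammar, by fixed-point iteration):
  FIRST(L) = { '+' }

To compute FIRST(L * e), process the symbols left to right:
Symbol L is a non-terminal. Add FIRST(L) \ {ε} = { '+' }
L is not nullable (ε ∉ FIRST(L)), so stop here.
FIRST(L * e) = { '+' }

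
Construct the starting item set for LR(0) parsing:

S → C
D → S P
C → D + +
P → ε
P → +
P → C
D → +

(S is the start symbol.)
First, augment the grammar with S' → S
I₀ = CLOSURE({ [S' → . S] }):
  [S' → . S] has the dot before S: add [S → . C]
  [S → . C] has the dot before C: add [C → . D + +]
  [C → . D + +] has the dot before D: add [D → . S P], [D → . +]
No further items can be added.

I₀ = { [C → . D + +], [D → . +], [D → . S P], [S → . C], [S' → . S] }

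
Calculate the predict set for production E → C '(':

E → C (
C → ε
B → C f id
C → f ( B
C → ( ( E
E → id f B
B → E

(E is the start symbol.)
{ '(', 'f' }

PREDICT(E → C '(') = (FIRST(RHS) \ {ε}) ∪ (FOLLOW(E) if ε ∈ FIRST(RHS), i.e. RHS ⇒* ε)
FIRST(C) = { '(', 'f', ε }
FIRST(C '(') = { '(', 'f' }
ε ∉ FIRST(C '('), so FOLLOW(E) is not added.
PREDICT(E → C '(') = { '(', 'f' }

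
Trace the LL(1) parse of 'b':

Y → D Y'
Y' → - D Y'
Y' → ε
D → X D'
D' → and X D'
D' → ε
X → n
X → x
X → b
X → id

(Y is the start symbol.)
Stack is shown with the top on the left.

Stack      Input  Action
------------------------
Y $        b $    output Y → D Y'
D Y' $     b $    output D → X D'
X D' Y' $  b $    output X → b
b D' Y' $  b $    match 'b'
D' Y' $    $      output D' → ε
Y' $       $      output Y' → ε
$          $      accept

The string is accepted.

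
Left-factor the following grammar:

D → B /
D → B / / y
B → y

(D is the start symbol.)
D → B / D'
D' → ε
D' → / y
B → y

Left-factoring transforms A → αβ₁ | αβ₂ into A → αA' and A' → β₁ | β₂
(α is the longest common prefix among the alternatives). Repeat until
no nonterminal has two alternatives with a common prefix.

Round 1: D has alternatives sharing prefix 'B /'. Introduce D': D → B / D'
  Add: D' → ε
  Add: D' → / y

No remaining common prefixes — done.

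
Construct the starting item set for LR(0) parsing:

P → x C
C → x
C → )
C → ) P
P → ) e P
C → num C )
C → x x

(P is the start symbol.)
{ [P → . ) e P], [P → . x C], [P' → . P] }

First, augment the grammar with P' → P
I₀ = CLOSURE({ [P' → . P] }):
  [P' → . P] has the dot before P: add [P → . x C], [P → . ) e P]
No further items can be added.

I₀ = { [P → . ) e P], [P → . x C], [P' → . P] }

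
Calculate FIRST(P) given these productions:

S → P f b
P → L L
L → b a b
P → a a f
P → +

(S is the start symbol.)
FIRST sets of the other non-terminals involved (by the same procedure, iterated to a fixed point):
  FIRST(L) = { 'b' }

From P → L L:
  - L is a non-terminal: add FIRST(L) \ {ε} = { 'b' }
    L is not nullable, so stop
From P → a a f:
  - a is a terminal: add 'a' and stop
From P → +:
  - '+' is a terminal: add '+' and stop

Collecting: FIRST(P) = { '+', 'a', 'b' }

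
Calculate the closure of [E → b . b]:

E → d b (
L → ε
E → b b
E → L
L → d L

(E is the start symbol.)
To compute CLOSURE, for each item [A → α.Bβ] where B is a non-terminal, add [B → .γ] for all productions B → γ; repeat for the newly added items until nothing changes.

Start with: [E → b . b]
The dot precedes the terminal b, so nothing is added.

CLOSURE = { [E → b . b] }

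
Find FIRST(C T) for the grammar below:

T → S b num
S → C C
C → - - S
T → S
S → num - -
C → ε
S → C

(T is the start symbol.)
FIRST sets of the non-terminals involved (from the grammar, by fixed-point iteration):
  FIRST(C) = { '-', ε }
  FIRST(T) = { '-', 'b', 'num', ε }

To compute FIRST(C T), process the symbols left to right:
Symbol C is a non-terminal. Add FIRST(C) \ {ε} = { '-' }
C is nullable (ε ∈ FIRST(C)), continue to the next symbol.
Symbol T is a non-terminal. Add FIRST(T) \ {ε} = { '-', 'b', 'num' }
T is nullable (ε ∈ FIRST(T)), continue to the next symbol.
All symbols are nullable, so ε is in the result.
FIRST(C T) = { '-', 'b', 'num', ε }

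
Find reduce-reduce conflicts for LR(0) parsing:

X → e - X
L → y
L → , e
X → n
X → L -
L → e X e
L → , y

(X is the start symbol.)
A reduce-reduce conflict occurs when an LR(0) state has two complete items [A → α .] and [B → β .] — both call for a reduction, and with no lookahead the parser cannot choose between them.

Augment with X' → X and build the canonical LR(0) collection (I0 = CLOSURE({[X' → . X]}), then GOTO on every symbol after a dot until no new states appear). It has 14 states:
  I0: { [L → . , e], [L → . , y], [L → . e X e], [L → . y], [X → . L -], [X → . e - X], [X → . n], [X' → . X] }  — shift
  I1: { [L → , . e], [L → , . y] }  — shift
  I2: { [X → L . -] }  — shift
  I3: { [X' → X .] }  — accept
  I4: { [L → . , e], [L → . , y], [L → . e X e], [L → . y], [L → e . X e], [X → . L -], [X → . e - X], [X → . n], [X → e . - X] }  — shift
  I5: { [X → n .] }  — reduce
  I6: { [L → y .] }  — reduce
  I7: { [L → . , e], [L → . , y], [L → . e X e], [L → . y], [X → . L -], [X → . e - X], [X → . n], [X → e - . X] }  — shift
  I8: { [L → e X . e] }  — shift
  I9: { [L → e X e .] }  — reduce
  I10: { [X → e - X .] }  — reduce
  I11: { [X → L - .] }  — reduce
  I12: { [L → , e .] }  — reduce
  I13: { [L → , y .] }  — reduce

No state contains more than one complete item.

Answer: No reduce-reduce conflicts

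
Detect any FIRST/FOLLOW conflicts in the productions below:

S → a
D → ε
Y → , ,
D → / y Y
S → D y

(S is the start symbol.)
A FIRST/FOLLOW conflict occurs when a non-terminal N has a nullable alternative N → β (β ⇒* ε) and another alternative N → α with FIRST(α) ∩ FOLLOW(N) ≠ ∅: on such a lookahead the parser cannot decide between expanding α and letting N vanish via β.

Nullable non-terminals: D.

D: nullable alternative(s) D → ε; FOLLOW(D) = { 'y' }
  D → ε: FIRST \ {ε} = { } — this is the only nullable alternative, skip
  D → / y Y: FIRST \ {ε} = { '/' } — disjoint from FOLLOW(D)

S, Y have no nullable alternative, so no FIRST/FOLLOW check is needed there.

No FIRST/FOLLOW conflicts found.

Answer: No FIRST/FOLLOW conflicts.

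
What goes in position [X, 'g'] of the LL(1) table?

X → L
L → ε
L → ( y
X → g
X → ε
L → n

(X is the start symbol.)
To find M[X, 'g'], we find productions for X where 'g' is in the predict set (PREDICT(N → α) = (FIRST(α) \ {ε}) ∪ (FOLLOW(N) if α ⇒* ε)).

Relevant sets:
  FIRST(L) = { '(', 'n', ε }
  FOLLOW(X) = { $ }

X → L: PREDICT = { $, '(', 'n' }
X → g: PREDICT = { 'g' }
  'g' is in predict set, so this production goes in M[X, 'g']
X → ε: PREDICT = { $ }

M[X, 'g'] = X → g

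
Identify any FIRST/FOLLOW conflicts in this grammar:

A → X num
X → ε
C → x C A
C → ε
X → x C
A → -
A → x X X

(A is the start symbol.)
A FIRST/FOLLOW conflict occurs when a non-terminal N has a nullable alternative N → β (β ⇒* ε) and another alternative N → α with FIRST(α) ∩ FOLLOW(N) ≠ ∅: on such a lookahead the parser cannot decide between expanding α and letting N vanish via β.

Nullable non-terminals: C, X.

C: nullable alternative(s) C → ε; FOLLOW(C) = { $, '-', 'num', 'x' }
  C → x C A: FIRST \ {ε} = { 'x' } — overlaps FOLLOW(C) on { 'x' }: CONFLICT
  C → ε: FIRST \ {ε} = { } — this is the only nullable alternative, skip

X: nullable alternative(s) X → ε; FOLLOW(X) = { $, '-', 'num', 'x' }
  X → ε: FIRST \ {ε} = { } — this is the only nullable alternative, skip
  X → x C: FIRST \ {ε} = { 'x' } — overlaps FOLLOW(X) on { 'x' }: CONFLICT

A has no nullable alternative, so no FIRST/FOLLOW check is needed there.

So the grammar has 2 FIRST/FOLLOW conflicts (marked CONFLICT above).

Answer: Yes. X → x C with FOLLOW(X) on { 'x' }; C → x C A with FOLLOW(C) on { 'x' }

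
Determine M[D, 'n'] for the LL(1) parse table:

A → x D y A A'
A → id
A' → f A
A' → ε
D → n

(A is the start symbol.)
To find M[D, 'n'], we find productions for D where 'n' is in the predict set (PREDICT(N → α) = (FIRST(α) \ {ε}) ∪ (FOLLOW(N) if α ⇒* ε)).

D → n: PREDICT = { 'n' }
  'n' is in predict set, so this production goes in M[D, 'n']

M[D, 'n'] = D → n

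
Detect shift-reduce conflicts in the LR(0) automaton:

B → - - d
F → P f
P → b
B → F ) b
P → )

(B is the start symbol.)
A shift-reduce conflict occurs when an LR(0) state has both:
  - a complete (reduce) item [A → α .] (dot at the end), and
  - a shift item [B → β . c γ] (dot before a terminal).

Augment with B' → B and build the canonical LR(0) collection (I0 = CLOSURE({[B' → . B]}), then GOTO on every symbol after a dot until no new states appear). It has 12 states:
  I0: { [B → . - - d], [B → . F ) b], [B' → . B], [F → . P f], [P → . )], [P → . b] }  — shift
  I1: { [P → ) .] }  — reduce
  I2: { [B → - . - d] }  — shift
  I3: { [B' → B .] }  — accept
  I4: { [B → F . ) b] }  — shift
  I5: { [F → P . f] }  — shift
  I6: { [P → b .] }  — reduce
  I7: { [F → P f .] }  — reduce
  I8: { [B → F ) . b] }  — shift
  I9: { [B → F ) b .] }  — reduce
  I10: { [B → - - . d] }  — shift
  I11: { [B → - - d .] }  — reduce

No state contains both a complete item and a shift item.

Answer: No shift-reduce conflicts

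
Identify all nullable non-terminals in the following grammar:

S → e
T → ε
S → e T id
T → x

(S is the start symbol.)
{ 'T' }

ε-productions: T → ε
So T is immediately nullable.
No further non-terminal can be added: every production for the remaining non-terminals contains a terminal or a non-nullable non-terminal.
Nullable = { 'T' }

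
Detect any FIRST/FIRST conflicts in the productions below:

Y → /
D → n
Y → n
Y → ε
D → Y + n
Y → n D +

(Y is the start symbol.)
A FIRST/FIRST conflict occurs when two productions N → α and N → β for the same non-terminal have FIRST(α) ∩ FIRST(β) ≠ ∅ (with ε ∈ FIRST of a nullable right-hand side, so two nullable alternatives also conflict).

FIRST sets of the non-terminals at (or reachable through a nullable prefix from) the front of some alternative:
  FIRST(Y) = { '/', 'n', ε }

Productions for Y:
  Y → /: FIRST = { '/' }
  Y → n: FIRST = { 'n' }
  Y → ε: FIRST = { ε }
  Y → n D +: FIRST = { 'n' }
Productions for D:
  D → n: FIRST = { 'n' }
  D → Y + n: FIRST = { '+', '/', 'n' }

Conflict for Y: Y → n and Y → n D +
  Overlap: { 'n' }
Conflict for D: D → n and D → Y + n
  Overlap: { 'n' }

Answer: Yes. Y → n / Y → n D '+' on { 'n' }; D → n / D → Y '+' n on { 'n' }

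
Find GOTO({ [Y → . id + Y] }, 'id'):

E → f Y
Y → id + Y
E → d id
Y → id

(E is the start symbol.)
{ [Y → id . + Y] }

GOTO(I, 'id') = CLOSURE({ [A → αX.β] : [A → α.Xβ] ∈ I, X = 'id' })

Items with dot before 'id', with the dot advanced:
  [Y → . id + Y] → [Y → id . + Y]
Closure adds nothing (no advanced item has the dot before a non-terminal).

GOTO = { [Y → id . + Y] }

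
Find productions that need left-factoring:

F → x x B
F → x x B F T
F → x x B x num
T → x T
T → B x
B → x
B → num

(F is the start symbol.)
Yes, F has productions with common prefix 'x x B'

Left-factoring is needed when two productions for the same non-terminal
share a common prefix on the right-hand side.

Productions for F:
  F → x x B
  F → x x B F T
  F → x x B x num
Productions for T:
  T → x T
  T → B x
Productions for B:
  B → x
  B → num

Found common prefix 'x x B' in productions for F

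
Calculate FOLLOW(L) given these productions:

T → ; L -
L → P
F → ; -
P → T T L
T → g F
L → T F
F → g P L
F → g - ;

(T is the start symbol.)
{ $, '-', ';', 'g' }

To compute FOLLOW(L), find every occurrence of L on a right-hand side N → α L β: add FIRST(β) \ {ε}, and if β is empty or nullable also add FOLLOW(N). Iterate to a fixed point.

In T → ; L -: L is followed by '-', add FIRST('-') \ {ε} = { '-' }
In P → T T L: L is at the end, add FOLLOW(P)
In F → g P L: L is at the end, add FOLLOW(F)

The FOLLOW sets referred to above (computed the same way, to a fixed point):
  FOLLOW(P) = { $, '-', ';', 'g' }
  FOLLOW(F) = { $, '-', ';', 'g' }

Taking the union: FOLLOW(L) = { $, '-', ';', 'g' }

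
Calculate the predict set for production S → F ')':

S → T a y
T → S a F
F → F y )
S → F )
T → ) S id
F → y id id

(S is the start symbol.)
PREDICT(S → F ')') = (FIRST(RHS) \ {ε}) ∪ (FOLLOW(S) if ε ∈ FIRST(RHS), i.e. RHS ⇒* ε)
FIRST(F) = { 'y' }
FIRST(F ')') = { 'y' }
ε ∉ FIRST(F ')'), so FOLLOW(S) is not added.
PREDICT(S → F ')') = { 'y' }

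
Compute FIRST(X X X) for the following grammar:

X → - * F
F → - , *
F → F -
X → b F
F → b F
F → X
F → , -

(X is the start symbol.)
{ '-', 'b' }

FIRST sets of the non-terminals involved (from the grammar, by fixed-point iteration):
  FIRST(X) = { '-', 'b' }

To compute FIRST(X X X), process the symbols left to right:
Symbol X is a non-terminal. Add FIRST(X) \ {ε} = { '-', 'b' }
X is not nullable (ε ∉ FIRST(X)), so stop here.
FIRST(X X X) = { '-', 'b' }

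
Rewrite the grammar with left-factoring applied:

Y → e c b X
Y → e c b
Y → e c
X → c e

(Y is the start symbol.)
Left-factoring transforms A → αβ₁ | αβ₂ into A → αA' and A' → β₁ | β₂
(α is the longest common prefix among the alternatives). Repeat until
no nonterminal has two alternatives with a common prefix.

Round 1: Y has alternatives sharing prefix 'e c'. Introduce Y': Y → e c Y'
  Add: Y' → b X
  Add: Y' → b
  Add: Y' → ε

Round 2: Y' has alternatives sharing prefix 'b'. Introduce Y'': Y' → b Y''
  Add: Y'' → X
  Add: Y'' → ε

No remaining common prefixes — done.

Resulting grammar:
Y → e c Y'
Y' → b Y''
Y'' → X
Y'' → ε
Y' → ε
X → c e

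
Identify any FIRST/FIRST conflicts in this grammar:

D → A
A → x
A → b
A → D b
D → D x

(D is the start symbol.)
Yes. D → A / D → D x on { 'b', 'x' }; A → x / A → D b on { 'x' }; A → b / A → D b on { 'b' }

A FIRST/FIRST conflict occurs when two productions N → α and N → β for the same non-terminal have FIRST(α) ∩ FIRST(β) ≠ ∅ (with ε ∈ FIRST of a nullable right-hand side, so two nullable alternatives also conflict).

FIRST sets of the non-terminals at (or reachable through a nullable prefix from) the front of some alternative:
  FIRST(A) = { 'b', 'x' }
  FIRST(D) = { 'b', 'x' }

Productions for D:
  D → A: FIRST = { 'b', 'x' }
  D → D x: FIRST = { 'b', 'x' }
Productions for A:
  A → x: FIRST = { 'x' }
  A → b: FIRST = { 'b' }
  A → D b: FIRST = { 'b', 'x' }

Conflict for D: D → A and D → D x
  Overlap: { 'b', 'x' }
Conflict for A: A → x and A → D b
  Overlap: { 'x' }
Conflict for A: A → b and A → D b
  Overlap: { 'b' }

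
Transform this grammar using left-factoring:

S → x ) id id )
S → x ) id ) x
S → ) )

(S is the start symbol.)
Left-factoring transforms A → αβ₁ | αβ₂ into A → αA' and A' → β₁ | β₂
(α is the longest common prefix among the alternatives). Repeat until
no nonterminal has two alternatives with a common prefix.

Round 1: S has alternatives sharing prefix 'x ) id'. Introduce S': S → x ) id S'
  Add: S' → id )
  Add: S' → ) x

No remaining common prefixes — done.

Resulting grammar:
S → x ) id S'
S' → id )
S' → ) x
S → ) )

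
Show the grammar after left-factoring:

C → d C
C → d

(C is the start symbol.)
Left-factoring transforms A → αβ₁ | αβ₂ into A → αA' and A' → β₁ | β₂
(α is the longest common prefix among the alternatives). Repeat until
no nonterminal has two alternatives with a common prefix.

Round 1: C has alternatives sharing prefix 'd'. Introduce C': C → d C'
  Add: C' → C
  Add: C' → ε

No remaining common prefixes — done.

Resulting grammar:
C → d C'
C' → C
C' → ε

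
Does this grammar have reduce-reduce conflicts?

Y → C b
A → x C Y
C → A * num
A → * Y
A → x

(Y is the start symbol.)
No reduce-reduce conflicts

A reduce-reduce conflict occurs when an LR(0) state has two complete items [A → α .] and [B → β .] — both call for a reduction, and with no lookahead the parser cannot choose between them.

Augment with Y' → Y and build the canonical LR(0) collection (I0 = CLOSURE({[Y' → . Y]}), then GOTO on every symbol after a dot until no new states appear). It has 12 states:
  I0: { [A → . * Y], [A → . x C Y], [A → . x], [C → . A * num], [Y → . C b], [Y' → . Y] }  — shift
  I1: { [A → * . Y], [A → . * Y], [A → . x C Y], [A → . x], [C → . A * num], [Y → . C b] }  — shift
  I2: { [C → A . * num] }  — shift
  I3: { [Y → C . b] }  — shift
  I4: { [Y' → Y .] }  — accept
  I5: { [A → . * Y], [A → . x C Y], [A → . x], [A → x . C Y], [A → x .], [C → . A * num] }  — shift, reduce
  I6: { [A → . * Y], [A → . x C Y], [A → . x], [A → x C . Y], [C → . A * num], [Y → . C b] }  — shift
  I7: { [A → x C Y .] }  — reduce
  I8: { [Y → C b .] }  — reduce
  I9: { [C → A * . num] }  — shift
  I10: { [C → A * num .] }  — reduce
  I11: { [A → * Y .] }  — reduce

No state contains more than one complete item.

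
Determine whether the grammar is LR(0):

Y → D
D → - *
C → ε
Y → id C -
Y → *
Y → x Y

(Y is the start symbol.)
Yes, the grammar is LR(0)

A grammar is LR(0) if no state in the canonical LR(0) collection has:
  - both a shift item (dot before a terminal) and a complete item (shift-reduce conflict), or
  - two or more complete items (reduce-reduce conflict; the accept item [Y' → Y .] counts as a complete item here).

Augment with Y' → Y and build the canonical LR(0) collection (I0 = CLOSURE({[Y' → . Y]}), then GOTO on every symbol after a dot until no new states appear). It has 11 states:
  I0: { [D → . - *], [Y → . *], [Y → . D], [Y → . id C -], [Y → . x Y], [Y' → . Y] }  — shift
  I1: { [Y → * .] }  — reduce
  I2: { [D → - . *] }  — shift
  I3: { [Y → D .] }  — reduce
  I4: { [Y' → Y .] }  — accept
  I5: { [C → .], [Y → id . C -] }  — reduce
  I6: { [D → . - *], [Y → . *], [Y → . D], [Y → . id C -], [Y → . x Y], [Y → x . Y] }  — shift
  I7: { [Y → x Y .] }  — reduce
  I8: { [Y → id C . -] }  — shift
  I9: { [Y → id C - .] }  — reduce
  I10: { [D → - * .] }  — reduce

Every state is either a pure shift/goto state or contains exactly one complete item and nothing to shift — no conflicts. The grammar is LR(0).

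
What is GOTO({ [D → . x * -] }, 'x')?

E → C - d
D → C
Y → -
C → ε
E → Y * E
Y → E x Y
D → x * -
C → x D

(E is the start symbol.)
GOTO(I, 'x') = CLOSURE({ [A → αX.β] : [A → α.Xβ] ∈ I, X = 'x' })

Items with dot before 'x', with the dot advanced:
  [D → . x * -] → [D → x . * -]
Closure adds nothing (no advanced item has the dot before a non-terminal).

GOTO = { [D → x . * -] }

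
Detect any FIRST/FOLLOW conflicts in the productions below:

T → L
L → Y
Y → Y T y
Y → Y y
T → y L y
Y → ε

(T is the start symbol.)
Yes. T → y L y with FOLLOW(T) on { 'y' }; Y → Y T y with FOLLOW(Y) on { 'y' }; Y → Y y with FOLLOW(Y) on { 'y' }

Nullable non-terminals: L, T, Y.
FIRST sets used below: FIRST(L) = { 'y', ε }, FIRST(Y) = { 'y', ε }, FIRST(T) = { 'y', ε }
L has a nullable alternative but only one production, so nothing to check.

T: nullable alternative(s) T → L; FOLLOW(T) = { $, 'y' }
  T → L: FIRST \ {ε} = { 'y' } — this is the only nullable alternative, skip
  T → y L y: FIRST \ {ε} = { 'y' } — overlaps FOLLOW(T) on { 'y' }: CONFLICT

Y: nullable alternative(s) Y → ε; FOLLOW(Y) = { $, 'y' }
  Y → Y T y: FIRST \ {ε} = { 'y' } — overlaps FOLLOW(Y) on { 'y' }: CONFLICT
  Y → Y y: FIRST \ {ε} = { 'y' } — overlaps FOLLOW(Y) on { 'y' }: CONFLICT
  Y → ε: FIRST \ {ε} = { } — this is the only nullable alternative, skip

So the grammar has 3 FIRST/FOLLOW conflicts (marked CONFLICT above).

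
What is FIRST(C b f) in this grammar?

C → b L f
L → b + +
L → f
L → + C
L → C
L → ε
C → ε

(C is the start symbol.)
{ 'b' }

FIRST sets of the non-terminals involved (from the grammar, by fixed-point iteration):
  FIRST(C) = { 'b', ε }

To compute FIRST(C b f), process the symbols left to right:
Symbol C is a non-terminal. Add FIRST(C) \ {ε} = { 'b' }
C is nullable (ε ∈ FIRST(C)), continue to the next symbol.
Symbol b is a terminal. Add 'b' and stop.
FIRST(C b f) = { 'b' }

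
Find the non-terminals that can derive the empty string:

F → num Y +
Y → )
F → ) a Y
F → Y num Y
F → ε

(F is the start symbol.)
A non-terminal is nullable if it can derive ε (the empty string): either it has an ε-production, or it has a production whose right-hand side consists entirely of nullable non-terminals.

ε-productions: F → ε
So F is immediately nullable.
No further non-terminal can be added: every production for the remaining non-terminals contains a terminal or a non-nullable non-terminal.
Nullable = { 'F' }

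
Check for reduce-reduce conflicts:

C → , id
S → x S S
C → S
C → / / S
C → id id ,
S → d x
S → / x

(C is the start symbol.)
No reduce-reduce conflicts

A reduce-reduce conflict occurs when an LR(0) state has two complete items [A → α .] and [B → β .] — both call for a reduction, and with no lookahead the parser cannot choose between them.

Augment with C' → C and build the canonical LR(0) collection (I0 = CLOSURE({[C' → . C]}), then GOTO on every symbol after a dot until no new states appear). It has 18 states:
  I0: { [C → . , id], [C → . / / S], [C → . S], [C → . id id ,], [C' → . C], [S → . / x], [S → . d x], [S → . x S S] }  — shift
  I1: { [C → , . id] }  — shift
  I2: { [C → / . / S], [S → / . x] }  — shift
  I3: { [C' → C .] }  — accept
  I4: { [C → S .] }  — reduce
  I5: { [S → d . x] }  — shift
  I6: { [C → id . id ,] }  — shift
  I7: { [S → . / x], [S → . d x], [S → . x S S], [S → x . S S] }  — shift
  I8: { [S → / . x] }  — shift
  I9: { [S → . / x], [S → . d x], [S → . x S S], [S → x S . S] }  — shift
  I10: { [S → x S S .] }  — reduce
  I11: { [S → / x .] }  — reduce
  I12: { [C → id id . ,] }  — shift
  I13: { [C → id id , .] }  — reduce
  I14: { [S → d x .] }  — reduce
  I15: { [C → / / . S], [S → . / x], [S → . d x], [S → . x S S] }  — shift
  I16: { [C → / / S .] }  — reduce
  I17: { [C → , id .] }  — reduce

No state contains more than one complete item.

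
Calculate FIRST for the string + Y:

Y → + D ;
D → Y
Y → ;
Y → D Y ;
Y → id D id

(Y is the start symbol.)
{ '+' }

To compute FIRST(+ Y), process the symbols left to right:
Symbol + is a terminal. Add '+' and stop.
FIRST(+ Y) = { '+' }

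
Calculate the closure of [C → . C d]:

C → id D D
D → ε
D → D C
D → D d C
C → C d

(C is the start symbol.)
To compute CLOSURE, for each item [A → α.Bβ] where B is a non-terminal, add [B → .γ] for all productions B → γ; repeat for the newly added items until nothing changes.

Start with: [C → . C d]
  [C → . C d] has the dot before C: add [C → . id D D]
No further items can be added.

CLOSURE = { [C → . C d], [C → . id D D] }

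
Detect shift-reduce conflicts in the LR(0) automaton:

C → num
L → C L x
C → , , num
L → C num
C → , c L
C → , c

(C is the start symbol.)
Augment with C' → C and build the canonical LR(0) collection (I0 = CLOSURE({[C' → . C]}), then GOTO on every symbol after a dot until no new states appear). It has 12 states:
  I0: { [C → . , , num], [C → . , c L], [C → . , c], [C → . num], [C' → . C] }  — shift
  I1: { [C → , . , num], [C → , . c L], [C → , . c] }  — shift
  I2: { [C' → C .] }  — accept
  I3: { [C → num .] }  — reduce
  I4: { [C → , , . num] }  — shift
  I5: { [C → , c . L], [C → , c .], [C → . , , num], [C → . , c L], [C → . , c], [C → . num], [L → . C L x], [L → . C num] }  — shift, reduce
  I6: { [C → . , , num], [C → . , c L], [C → . , c], [C → . num], [L → . C L x], [L → . C num], [L → C . L x], [L → C . num] }  — shift
  I7: { [C → , c L .] }  — reduce
  I8: { [L → C L . x] }  — shift
  I9: { [C → num .], [L → C num .] }  — 2 reduces
  I10: { [L → C L x .] }  — reduce
  I11: { [C → , , num .] }  — reduce

I5 contains reduce item [C → , c .] and shift items [C → . , , num], [C → . , c], [C → . , c L], [C → . num] — shift-reduce conflict.

Answer: Yes — I5: [C → , c .] vs [C → . , , num]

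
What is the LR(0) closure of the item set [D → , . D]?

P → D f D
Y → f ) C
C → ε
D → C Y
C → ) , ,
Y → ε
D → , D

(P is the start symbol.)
{ [C → . ) , ,], [C → .], [D → , . D], [D → . , D], [D → . C Y] }

Start with: [D → , . D]
  [D → , . D] has the dot before D: add [D → . C Y], [D → . , D]
  [D → . C Y] has the dot before C: add [C → .], [C → . ) , ,]
No further items can be added.

CLOSURE = { [C → . ) , ,], [C → .], [D → , . D], [D → . , D], [D → . C Y] }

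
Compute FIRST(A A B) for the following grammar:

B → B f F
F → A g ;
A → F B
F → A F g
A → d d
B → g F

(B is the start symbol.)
FIRST sets of the non-terminals involved (from the grammar, by fixed-point iteration):
  FIRST(A) = { 'd' }

To compute FIRST(A A B), process the symbols left to right:
Symbol A is a non-terminal. Add FIRST(A) \ {ε} = { 'd' }
A is not nullable (ε ∉ FIRST(A)), so stop here.
FIRST(A A B) = { 'd' }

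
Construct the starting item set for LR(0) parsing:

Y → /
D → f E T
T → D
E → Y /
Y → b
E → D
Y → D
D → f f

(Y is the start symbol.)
First, augment the grammar with Y' → Y
I₀ = CLOSURE({ [Y' → . Y] }):
  [Y' → . Y] has the dot before Y: add [Y → . /], [Y → . b], [Y → . D]
  [Y → . D] has the dot before D: add [D → . f E T], [D → . f f]
No further items can be added.

I₀ = { [D → . f E T], [D → . f f], [Y → . /], [Y → . D], [Y → . b], [Y' → . Y] }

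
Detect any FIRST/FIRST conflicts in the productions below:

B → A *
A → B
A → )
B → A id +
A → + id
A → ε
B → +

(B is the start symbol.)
Yes. B → A '*' / B → A id '+' on { ')', '*', '+', 'id' }; B → A '*' / B → '+' on { '+' }; B → A id '+' / B → '+' on { '+' }; A → B / A → ')' on { ')' }; A → B / A → '+' id on { '+' }

A FIRST/FIRST conflict occurs when two productions N → α and N → β for the same non-terminal have FIRST(α) ∩ FIRST(β) ≠ ∅ (with ε ∈ FIRST of a nullable right-hand side, so two nullable alternatives also conflict).

FIRST sets of the non-terminals at (or reachable through a nullable prefix from) the front of some alternative:
  FIRST(A) = { ')', '*', '+', 'id', ε }
  FIRST(B) = { ')', '*', '+', 'id' }

Productions for B:
  B → A *: FIRST = { ')', '*', '+', 'id' }
  B → A id +: FIRST = { ')', '*', '+', 'id' }
  B → +: FIRST = { '+' }
Productions for A:
  A → B: FIRST = { ')', '*', '+', 'id' }
  A → ): FIRST = { ')' }
  A → + id: FIRST = { '+' }
  A → ε: FIRST = { ε }

Conflict for B: B → A * and B → A id +
  Overlap: { ')', '*', '+', 'id' }
Conflict for B: B → A * and B → +
  Overlap: { '+' }
Conflict for B: B → A id + and B → +
  Overlap: { '+' }
Conflict for A: A → B and A → )
  Overlap: { ')' }
Conflict for A: A → B and A → + id
  Overlap: { '+' }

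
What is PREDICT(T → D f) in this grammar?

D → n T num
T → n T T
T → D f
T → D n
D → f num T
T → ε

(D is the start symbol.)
{ 'f', 'n' }

PREDICT(T → D f) = (FIRST(RHS) \ {ε}) ∪ (FOLLOW(T) if ε ∈ FIRST(RHS), i.e. RHS ⇒* ε)
FIRST(D) = { 'f', 'n' }
FIRST(D f) = { 'f', 'n' }
ε ∉ FIRST(D f), so FOLLOW(T) is not added.
PREDICT(T → D f) = { 'f', 'n' }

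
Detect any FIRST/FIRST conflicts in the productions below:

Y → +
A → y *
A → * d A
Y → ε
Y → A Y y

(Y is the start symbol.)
No FIRST/FIRST conflicts.

A FIRST/FIRST conflict occurs when two productions N → α and N → β for the same non-terminal have FIRST(α) ∩ FIRST(β) ≠ ∅ (with ε ∈ FIRST of a nullable right-hand side, so two nullable alternatives also conflict).

FIRST sets of the non-terminals at (or reachable through a nullable prefix from) the front of some alternative:
  FIRST(A) = { '*', 'y' }

Productions for Y:
  Y → +: FIRST = { '+' }
  Y → ε: FIRST = { ε }
  Y → A Y y: FIRST = { '*', 'y' }
Productions for A:
  A → y *: FIRST = { 'y' }
  A → * d A: FIRST = { '*' }

All alternatives of each non-terminal have pairwise disjoint FIRST sets.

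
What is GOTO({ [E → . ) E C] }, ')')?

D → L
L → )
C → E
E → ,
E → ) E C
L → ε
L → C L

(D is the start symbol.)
GOTO(I, ')') = CLOSURE({ [A → αX.β] : [A → α.Xβ] ∈ I, X = ')' })

Items with dot before ')', with the dot advanced:
  [E → . ) E C] → [E → ) . E C]
Closure of the advanced items:
  [E → ) . E C] has the dot before E: add [E → . ,], [E → . ) E C]

GOTO = { [E → ) . E C], [E → . ) E C], [E → . ,] }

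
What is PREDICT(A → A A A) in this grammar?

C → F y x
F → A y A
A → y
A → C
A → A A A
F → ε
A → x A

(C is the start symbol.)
PREDICT(A → A A A) = (FIRST(RHS) \ {ε}) ∪ (FOLLOW(A) if ε ∈ FIRST(RHS), i.e. RHS ⇒* ε)
FIRST(A) = { 'x', 'y' }
FIRST(A A A) = { 'x', 'y' }
ε ∉ FIRST(A A A), so FOLLOW(A) is not added.
PREDICT(A → A A A) = { 'x', 'y' }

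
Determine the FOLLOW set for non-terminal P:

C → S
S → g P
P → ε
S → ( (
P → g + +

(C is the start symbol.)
{ $ }

To compute FOLLOW(P), find every occurrence of P on a right-hand side N → α P β: add FIRST(β) \ {ε}, and if β is empty or nullable also add FOLLOW(N). Iterate to a fixed point.

In S → g P: P is at the end, add FOLLOW(S)

The FOLLOW sets referred to above (computed the same way, to a fixed point):
  FOLLOW(S) = { $ }

Taking the union: FOLLOW(P) = { $ }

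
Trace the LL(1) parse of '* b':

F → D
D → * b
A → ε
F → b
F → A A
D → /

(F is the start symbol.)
LL(1) parsing maintains a stack (initially the start symbol over $) and the input. At each step: if the stack top is a terminal, match it against the current input token; if it is a non-terminal N, replace it with the RHS of M[N, lookahead] (the unique production whose predict set contains the lookahead).

Stack is shown with the top on the left.

Stack  Input  Action
--------------------
F $    * b $  output F → D
D $    * b $  output D → * b
* b $  * b $  match '*'
b $    b $    match 'b'
$      $      accept

The string is accepted.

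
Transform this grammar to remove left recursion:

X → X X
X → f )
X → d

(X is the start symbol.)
X is directly left-recursive. The standard transformation for
  A → A α₁ | ... | A α_m | β₁ | ... | β_n
is
  A  → β₁ A' | ... | β_n A'
  A' → α₁ A' | ... | α_m A' | ε

X → f ) becomes X → f ) X'
X → d becomes X → d X'
X → X X becomes X' → X X'
Add X' → ε

Resulting grammar:
X → f ) X'
X → d X'
X' → X X'
X' → ε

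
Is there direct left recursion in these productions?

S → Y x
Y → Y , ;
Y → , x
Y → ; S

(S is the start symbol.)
Yes, Y is left-recursive

Direct left recursion occurs when N → N α for some non-terminal N (the right-hand side begins with the left-hand side itself).

S → Y x: starts with Y
Y → Y , ;: LEFT RECURSIVE (starts with Y)
Y → , x: starts with ','
Y → ; S: starts with ';'

The grammar has direct left recursion on: Y.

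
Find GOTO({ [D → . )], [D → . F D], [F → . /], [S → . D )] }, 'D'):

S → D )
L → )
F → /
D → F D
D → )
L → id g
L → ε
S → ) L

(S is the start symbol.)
{ [S → D . )] }

GOTO(I, 'D') = CLOSURE({ [A → αX.β] : [A → α.Xβ] ∈ I, X = 'D' })

Items with dot before 'D', with the dot advanced:
  [S → . D )] → [S → D . )]
Closure adds nothing (no advanced item has the dot before a non-terminal).

GOTO = { [S → D . )] }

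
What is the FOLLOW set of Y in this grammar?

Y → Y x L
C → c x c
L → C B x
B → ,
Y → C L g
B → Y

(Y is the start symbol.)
Y is the start symbol, so $ ∈ FOLLOW(Y).
In Y → Y x L: Y is followed by x L, add FIRST(x L) \ {ε} = { 'x' }
In B → Y: Y is at the end, add FOLLOW(B)

The FOLLOW sets referred to above (computed the same way, to a fixed point):
  FOLLOW(B) = { 'x' }

Taking the union: FOLLOW(Y) = { $, 'x' }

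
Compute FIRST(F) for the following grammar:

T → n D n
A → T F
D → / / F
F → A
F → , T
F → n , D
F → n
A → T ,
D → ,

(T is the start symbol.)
To compute FIRST(F), examine every production with F on the left-hand side, reading each right-hand side left to right until a non-nullable symbol is reached.

FIRST sets of the other non-terminals involved (by the same procedure, iterated to a fixed point):
  FIRST(A) = { 'n' }

From F → A:
  - A is a non-terminal: add FIRST(A) \ {ε} = { 'n' }
    A is not nullable, so stop
From F → , T:
  - ',' is a terminal: add ',' and stop
From F → n , D:
  - n is a terminal: add 'n' and stop
From F → n:
  - n is a terminal: add 'n' and stop

Collecting: FIRST(F) = { ',', 'n' }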